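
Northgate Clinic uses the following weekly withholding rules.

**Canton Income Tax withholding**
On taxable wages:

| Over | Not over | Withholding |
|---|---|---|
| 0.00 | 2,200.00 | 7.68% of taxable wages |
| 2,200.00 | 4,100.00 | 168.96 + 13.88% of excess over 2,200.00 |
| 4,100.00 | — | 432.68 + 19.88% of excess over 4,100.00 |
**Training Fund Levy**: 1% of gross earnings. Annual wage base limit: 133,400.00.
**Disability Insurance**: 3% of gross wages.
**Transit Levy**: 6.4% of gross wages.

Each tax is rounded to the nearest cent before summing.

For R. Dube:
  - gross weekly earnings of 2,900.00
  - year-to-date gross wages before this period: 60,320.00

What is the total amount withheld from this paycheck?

567.72

Canton Income Tax: taxable = 2,900.00
  168.96 + 13.88% × (2,900.00 − 2,200.00) = 168.96 + 13.88% × 700.00 = 266.12
Training Fund Levy: 1% × 2,900.00 = 29.00
Disability Insurance: 3% × 2,900.00 = 87.00
Transit Levy: 6.4% × 2,900.00 = 185.60
Total: 266.12 + 29.00 + 87.00 + 185.60 = 567.72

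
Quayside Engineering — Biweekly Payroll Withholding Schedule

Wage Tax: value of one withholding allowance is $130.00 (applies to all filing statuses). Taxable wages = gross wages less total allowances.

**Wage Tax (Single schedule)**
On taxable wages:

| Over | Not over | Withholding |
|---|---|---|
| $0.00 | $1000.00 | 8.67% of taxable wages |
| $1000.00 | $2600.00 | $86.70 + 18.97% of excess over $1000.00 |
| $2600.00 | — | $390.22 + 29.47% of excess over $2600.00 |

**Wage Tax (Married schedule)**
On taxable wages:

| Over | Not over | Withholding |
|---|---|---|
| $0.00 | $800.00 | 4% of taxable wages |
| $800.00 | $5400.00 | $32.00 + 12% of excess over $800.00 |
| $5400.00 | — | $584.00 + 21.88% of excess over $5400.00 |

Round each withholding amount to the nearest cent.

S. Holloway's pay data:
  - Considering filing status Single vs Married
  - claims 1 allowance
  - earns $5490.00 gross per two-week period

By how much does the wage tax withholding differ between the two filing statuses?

$624.39

Wage Tax (Single): taxable = $5490.00 − 1×$130.00 = $5360.00
  $390.22 + 29.47% × ($5360.00 − $2600.00) = $390.22 + 29.47% × $2760.00 = $1203.59
Wage Tax (Married): taxable = $5490.00 − 1×$130.00 = $5360.00
  $32.00 + 12% × ($5360.00 − $800.00) = $32.00 + 12% × $4560.00 = $579.20
Difference: |$1203.59 − $579.20| = $624.39 (higher under Single)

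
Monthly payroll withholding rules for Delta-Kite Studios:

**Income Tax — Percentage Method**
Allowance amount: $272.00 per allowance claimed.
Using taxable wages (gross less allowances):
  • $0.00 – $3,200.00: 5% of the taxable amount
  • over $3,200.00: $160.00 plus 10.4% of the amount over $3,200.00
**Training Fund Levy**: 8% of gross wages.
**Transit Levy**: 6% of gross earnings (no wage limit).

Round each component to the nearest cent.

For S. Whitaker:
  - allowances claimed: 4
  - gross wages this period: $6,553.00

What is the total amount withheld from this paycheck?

Income Tax: taxable = $6,553.00 − 4×$272.00 = $5,465.00
  $160.00 + 10.4% × ($5,465.00 − $3,200.00) = $160.00 + 10.4% × $2,265.00 = $395.56
Training Fund Levy: 8% × $6,553.00 = $524.24
Transit Levy: 6% × $6,553.00 = $393.18
Total: $395.56 + $524.24 + $393.18 = $1,312.98

$1,312.98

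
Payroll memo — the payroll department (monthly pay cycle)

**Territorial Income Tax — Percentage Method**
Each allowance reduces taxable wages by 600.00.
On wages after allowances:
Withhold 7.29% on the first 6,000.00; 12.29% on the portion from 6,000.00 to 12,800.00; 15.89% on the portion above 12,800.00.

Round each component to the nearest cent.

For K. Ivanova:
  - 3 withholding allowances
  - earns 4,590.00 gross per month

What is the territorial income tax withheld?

203.39

Territorial Income Tax: taxable = 4,590.00 − 3×600.00 = 2,790.00
  7.29% × 2,790.00 = 203.39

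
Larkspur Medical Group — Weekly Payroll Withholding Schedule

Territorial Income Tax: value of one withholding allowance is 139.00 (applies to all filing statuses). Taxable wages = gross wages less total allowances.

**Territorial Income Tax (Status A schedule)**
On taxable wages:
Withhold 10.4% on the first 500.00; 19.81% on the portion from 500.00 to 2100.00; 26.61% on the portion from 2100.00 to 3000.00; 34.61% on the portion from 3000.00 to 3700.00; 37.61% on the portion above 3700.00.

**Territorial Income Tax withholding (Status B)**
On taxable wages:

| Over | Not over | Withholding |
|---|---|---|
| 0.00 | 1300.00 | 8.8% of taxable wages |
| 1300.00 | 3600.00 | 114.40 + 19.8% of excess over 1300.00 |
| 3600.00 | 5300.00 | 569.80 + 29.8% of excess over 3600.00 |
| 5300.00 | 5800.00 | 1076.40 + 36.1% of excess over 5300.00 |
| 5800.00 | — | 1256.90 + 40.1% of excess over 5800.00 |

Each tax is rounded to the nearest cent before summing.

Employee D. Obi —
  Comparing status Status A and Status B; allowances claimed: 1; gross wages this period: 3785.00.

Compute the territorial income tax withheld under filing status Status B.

Territorial Income Tax (Status B): taxable = 3785.00 − 1×139.00 = 3646.00
  569.80 + 29.8% × (3646.00 − 3600.00) = 569.80 + 29.8% × 46.00 = 583.51

583.51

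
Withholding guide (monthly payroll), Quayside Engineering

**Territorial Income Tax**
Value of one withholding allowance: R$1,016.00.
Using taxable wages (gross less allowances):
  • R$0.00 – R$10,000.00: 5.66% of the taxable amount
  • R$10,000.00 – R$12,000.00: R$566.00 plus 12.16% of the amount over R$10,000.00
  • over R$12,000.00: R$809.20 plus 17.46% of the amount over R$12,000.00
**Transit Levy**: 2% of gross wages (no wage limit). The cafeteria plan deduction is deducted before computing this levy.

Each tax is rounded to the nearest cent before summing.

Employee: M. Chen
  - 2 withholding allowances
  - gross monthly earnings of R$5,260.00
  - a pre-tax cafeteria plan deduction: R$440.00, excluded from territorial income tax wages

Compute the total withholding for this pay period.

Territorial Income Tax: taxable = R$5,260.00 − R$440.00 − 2×R$1,016.00 = R$2,788.00
  5.66% × R$2,788.00 = R$157.80
Transit Levy: 2% × R$4,820.00 = R$96.40
Total: R$157.80 + R$96.40 = R$254.20

R$254.20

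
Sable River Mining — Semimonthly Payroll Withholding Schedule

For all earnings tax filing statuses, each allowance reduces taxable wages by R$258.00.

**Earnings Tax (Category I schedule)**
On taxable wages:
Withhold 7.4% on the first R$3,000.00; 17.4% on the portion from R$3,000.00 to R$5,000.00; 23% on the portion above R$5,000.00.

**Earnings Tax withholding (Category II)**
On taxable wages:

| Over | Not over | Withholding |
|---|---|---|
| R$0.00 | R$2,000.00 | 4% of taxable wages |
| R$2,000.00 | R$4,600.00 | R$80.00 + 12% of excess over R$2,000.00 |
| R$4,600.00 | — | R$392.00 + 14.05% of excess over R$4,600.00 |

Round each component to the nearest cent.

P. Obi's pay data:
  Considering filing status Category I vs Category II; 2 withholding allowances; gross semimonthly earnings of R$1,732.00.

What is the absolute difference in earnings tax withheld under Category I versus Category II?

Earnings Tax (Category I): taxable = R$1,732.00 − 2×R$258.00 = R$1,216.00
  7.4% × R$1,216.00 = R$89.98
Earnings Tax (Category II): taxable = R$1,732.00 − 2×R$258.00 = R$1,216.00
  4% × R$1,216.00 = R$48.64
Difference: |R$89.98 − R$48.64| = R$41.34 (higher under Category I)

R$41.34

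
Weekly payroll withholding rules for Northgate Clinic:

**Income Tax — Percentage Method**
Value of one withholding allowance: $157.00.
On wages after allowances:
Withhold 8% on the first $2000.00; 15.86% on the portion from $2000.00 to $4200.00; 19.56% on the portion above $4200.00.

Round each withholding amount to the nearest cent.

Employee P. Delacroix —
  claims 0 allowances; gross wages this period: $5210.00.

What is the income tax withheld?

Income Tax: taxable = $5210.00
  $508.92 + 19.56% × ($5210.00 − $4200.00) = $508.92 + 19.56% × $1010.00 = $706.48

$706.48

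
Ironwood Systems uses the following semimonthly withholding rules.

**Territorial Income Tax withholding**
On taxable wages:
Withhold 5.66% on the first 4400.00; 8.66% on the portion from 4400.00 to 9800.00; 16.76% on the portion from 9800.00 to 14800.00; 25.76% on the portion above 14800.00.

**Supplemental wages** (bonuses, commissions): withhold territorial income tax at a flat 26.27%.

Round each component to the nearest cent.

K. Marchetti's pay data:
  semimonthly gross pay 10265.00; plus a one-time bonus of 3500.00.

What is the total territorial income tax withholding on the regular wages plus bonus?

1714.06

Territorial Income Tax: taxable = 10265.00
  716.68 + 16.76% × (10265.00 − 9800.00) = 716.68 + 16.76% × 465.00 = 794.61
Supplemental (26.27% flat on bonus): 26.27% × 3500.00 = 919.45
Total territorial income tax: 794.61 + 919.45 = 1714.06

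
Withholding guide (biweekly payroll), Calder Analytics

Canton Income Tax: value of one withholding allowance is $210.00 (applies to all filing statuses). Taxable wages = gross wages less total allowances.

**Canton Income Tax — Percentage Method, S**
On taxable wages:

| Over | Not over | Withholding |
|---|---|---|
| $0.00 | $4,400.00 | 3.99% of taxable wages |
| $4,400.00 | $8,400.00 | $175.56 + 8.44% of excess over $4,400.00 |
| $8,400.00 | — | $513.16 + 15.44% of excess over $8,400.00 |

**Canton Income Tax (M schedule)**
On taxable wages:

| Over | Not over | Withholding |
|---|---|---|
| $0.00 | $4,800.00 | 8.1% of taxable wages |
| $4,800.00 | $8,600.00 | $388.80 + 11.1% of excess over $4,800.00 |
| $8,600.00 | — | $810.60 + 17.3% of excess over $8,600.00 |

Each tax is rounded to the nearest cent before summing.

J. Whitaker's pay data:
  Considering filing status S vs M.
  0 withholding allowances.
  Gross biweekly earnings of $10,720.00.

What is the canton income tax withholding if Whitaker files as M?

$1,177.36

Canton Income Tax (M): taxable = $10,720.00
  $810.60 + 17.3% × ($10,720.00 − $8,600.00) = $810.60 + 17.3% × $2,120.00 = $1,177.36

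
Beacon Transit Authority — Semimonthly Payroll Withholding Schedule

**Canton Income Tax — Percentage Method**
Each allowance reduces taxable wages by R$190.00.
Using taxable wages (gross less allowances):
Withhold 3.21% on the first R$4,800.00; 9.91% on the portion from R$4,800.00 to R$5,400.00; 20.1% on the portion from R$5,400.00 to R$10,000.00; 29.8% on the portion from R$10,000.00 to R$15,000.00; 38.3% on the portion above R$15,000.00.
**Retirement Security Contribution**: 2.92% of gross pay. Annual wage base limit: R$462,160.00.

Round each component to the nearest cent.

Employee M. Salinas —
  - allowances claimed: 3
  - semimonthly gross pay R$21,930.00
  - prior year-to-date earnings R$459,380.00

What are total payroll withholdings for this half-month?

R$5,145.20

Canton Income Tax: taxable = R$21,930.00 − 3×R$190.00 = R$21,360.00
  R$2,628.14 + 38.3% × (R$21,360.00 − R$15,000.00) = R$2,628.14 + 38.3% × R$6,360.00 = R$5,064.02
Retirement Security Contribution: cap R$462,160.00 − YTD R$459,380.00 = R$2,780.00 subject; 2.92% × R$2,780.00 = R$81.18
Total: R$5,064.02 + R$81.18 = R$5,145.20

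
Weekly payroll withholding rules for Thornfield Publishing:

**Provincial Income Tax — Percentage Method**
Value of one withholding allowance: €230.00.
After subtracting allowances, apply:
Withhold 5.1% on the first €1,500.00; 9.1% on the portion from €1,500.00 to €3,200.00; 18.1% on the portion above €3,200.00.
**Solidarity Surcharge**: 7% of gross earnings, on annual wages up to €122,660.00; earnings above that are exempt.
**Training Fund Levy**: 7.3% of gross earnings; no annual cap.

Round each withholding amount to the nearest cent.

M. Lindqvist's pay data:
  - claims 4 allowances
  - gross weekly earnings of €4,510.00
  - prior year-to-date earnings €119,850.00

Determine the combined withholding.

€827.72

Provincial Income Tax: taxable = €4,510.00 − 4×€230.00 = €3,590.00
  €231.20 + 18.1% × (€3,590.00 − €3,200.00) = €231.20 + 18.1% × €390.00 = €301.79
Solidarity Surcharge: cap €122,660.00 − YTD €119,850.00 = €2,810.00 subject; 7% × €2,810.00 = €196.70
Training Fund Levy: 7.3% × €4,510.00 = €329.23
Total: €301.79 + €196.70 + €329.23 = €827.72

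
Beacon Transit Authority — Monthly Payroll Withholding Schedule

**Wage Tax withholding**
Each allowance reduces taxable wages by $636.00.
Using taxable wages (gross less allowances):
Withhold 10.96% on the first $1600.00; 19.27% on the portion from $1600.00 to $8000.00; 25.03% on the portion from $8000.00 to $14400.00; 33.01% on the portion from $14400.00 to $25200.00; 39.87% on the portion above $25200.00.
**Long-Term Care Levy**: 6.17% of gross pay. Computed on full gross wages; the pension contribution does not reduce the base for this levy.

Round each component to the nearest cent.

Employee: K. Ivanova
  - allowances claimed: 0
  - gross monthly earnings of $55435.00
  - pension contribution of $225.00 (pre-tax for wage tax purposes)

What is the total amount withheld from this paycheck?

Wage Tax: taxable = $55435.00 − $225.00 = $55210.00
  $6575.64 + 39.87% × ($55210.00 − $25200.00) = $6575.64 + 39.87% × $30010.00 = $18540.63
Long-Term Care Levy: 6.17% × $55435.00 = $3420.34
Total: $18540.63 + $3420.34 = $21960.97

$21960.97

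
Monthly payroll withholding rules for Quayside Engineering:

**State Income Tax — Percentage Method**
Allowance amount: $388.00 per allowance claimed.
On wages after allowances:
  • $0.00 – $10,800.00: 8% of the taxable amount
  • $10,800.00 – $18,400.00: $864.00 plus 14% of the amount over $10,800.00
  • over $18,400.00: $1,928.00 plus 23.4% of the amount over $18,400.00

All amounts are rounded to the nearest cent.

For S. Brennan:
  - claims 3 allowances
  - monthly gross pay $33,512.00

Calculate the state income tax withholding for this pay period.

State Income Tax: taxable = $33,512.00 − 3×$388.00 = $32,348.00
  $1,928.00 + 23.4% × ($32,348.00 − $18,400.00) = $1,928.00 + 23.4% × $13,948.00 = $5,191.83

$5,191.83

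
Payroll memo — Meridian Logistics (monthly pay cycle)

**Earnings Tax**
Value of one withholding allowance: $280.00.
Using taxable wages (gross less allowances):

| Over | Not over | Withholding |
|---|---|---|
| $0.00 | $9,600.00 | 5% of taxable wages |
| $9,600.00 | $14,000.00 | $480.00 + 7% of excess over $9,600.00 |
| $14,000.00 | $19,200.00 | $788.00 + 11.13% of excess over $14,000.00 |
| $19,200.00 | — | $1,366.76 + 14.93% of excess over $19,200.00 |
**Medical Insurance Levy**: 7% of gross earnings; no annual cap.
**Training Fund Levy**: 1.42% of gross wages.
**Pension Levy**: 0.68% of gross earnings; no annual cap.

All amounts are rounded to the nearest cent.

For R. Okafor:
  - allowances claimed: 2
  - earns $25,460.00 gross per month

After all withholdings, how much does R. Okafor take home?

$20,925.37

Earnings Tax: taxable = $25,460.00 − 2×$280.00 = $24,900.00
  $1,366.76 + 14.93% × ($24,900.00 − $19,200.00) = $1,366.76 + 14.93% × $5,700.00 = $2,217.77
Medical Insurance Levy: 7% × $25,460.00 = $1,782.20
Training Fund Levy: 1.42% × $25,460.00 = $361.53
Pension Levy: 0.68% × $25,460.00 = $173.13
Total withheld: $2,217.77 + $1,782.20 + $361.53 + $173.13 = $4,534.63
Net pay: $25,460.00 − $4,534.63 = $20,925.37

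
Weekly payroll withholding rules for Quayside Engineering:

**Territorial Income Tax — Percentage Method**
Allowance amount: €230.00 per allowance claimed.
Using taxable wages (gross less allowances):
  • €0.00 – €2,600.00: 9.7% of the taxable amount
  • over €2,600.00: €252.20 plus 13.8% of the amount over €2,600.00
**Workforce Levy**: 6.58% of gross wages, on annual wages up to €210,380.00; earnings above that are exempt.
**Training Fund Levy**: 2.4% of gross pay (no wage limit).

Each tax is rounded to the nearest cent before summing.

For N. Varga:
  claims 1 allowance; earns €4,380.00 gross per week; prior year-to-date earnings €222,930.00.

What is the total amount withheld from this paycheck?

€571.22

Territorial Income Tax: taxable = €4,380.00 − 1×€230.00 = €4,150.00
  €252.20 + 13.8% × (€4,150.00 − €2,600.00) = €252.20 + 13.8% × €1,550.00 = €466.10
Workforce Levy: YTD €222,930.00 ≥ cap €210,380.00 → €0.00
Training Fund Levy: 2.4% × €4,380.00 = €105.12
Total: €466.10 + €0.00 + €105.12 = €571.22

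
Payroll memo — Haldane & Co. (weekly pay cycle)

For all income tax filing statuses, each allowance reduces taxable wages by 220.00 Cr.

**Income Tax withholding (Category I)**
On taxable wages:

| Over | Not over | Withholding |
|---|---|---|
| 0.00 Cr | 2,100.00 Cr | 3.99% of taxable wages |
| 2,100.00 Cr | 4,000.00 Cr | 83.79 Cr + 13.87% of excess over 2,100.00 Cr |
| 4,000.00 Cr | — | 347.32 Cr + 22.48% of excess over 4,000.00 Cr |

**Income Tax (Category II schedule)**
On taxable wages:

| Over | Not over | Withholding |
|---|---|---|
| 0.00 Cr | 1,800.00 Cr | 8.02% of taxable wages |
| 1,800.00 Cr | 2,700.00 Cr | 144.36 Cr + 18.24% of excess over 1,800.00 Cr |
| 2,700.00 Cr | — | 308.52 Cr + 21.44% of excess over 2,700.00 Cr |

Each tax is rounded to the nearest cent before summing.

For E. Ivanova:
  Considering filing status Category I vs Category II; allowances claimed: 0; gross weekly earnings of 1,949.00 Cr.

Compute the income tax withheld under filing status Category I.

77.77 Cr

Income Tax (Category I): taxable = 1,949.00 Cr
  3.99% × 1,949.00 Cr = 77.77 Cr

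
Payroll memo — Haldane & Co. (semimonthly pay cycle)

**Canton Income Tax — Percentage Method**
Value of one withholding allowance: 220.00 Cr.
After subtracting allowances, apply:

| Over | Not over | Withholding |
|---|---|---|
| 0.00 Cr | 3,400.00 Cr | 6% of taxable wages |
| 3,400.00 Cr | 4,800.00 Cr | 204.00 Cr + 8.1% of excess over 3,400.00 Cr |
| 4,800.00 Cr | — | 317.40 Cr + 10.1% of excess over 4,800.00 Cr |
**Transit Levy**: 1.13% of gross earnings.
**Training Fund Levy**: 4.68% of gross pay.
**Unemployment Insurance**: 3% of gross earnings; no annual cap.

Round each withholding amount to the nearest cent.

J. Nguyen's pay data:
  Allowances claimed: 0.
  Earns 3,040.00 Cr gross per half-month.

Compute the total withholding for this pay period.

450.22 Cr

Canton Income Tax: taxable = 3,040.00 Cr
  6% × 3,040.00 Cr = 182.40 Cr
Transit Levy: 1.13% × 3,040.00 Cr = 34.35 Cr
Training Fund Levy: 4.68% × 3,040.00 Cr = 142.27 Cr
Unemployment Insurance: 3% × 3,040.00 Cr = 91.20 Cr
Total: 182.40 Cr + 34.35 Cr + 142.27 Cr + 91.20 Cr = 450.22 Cr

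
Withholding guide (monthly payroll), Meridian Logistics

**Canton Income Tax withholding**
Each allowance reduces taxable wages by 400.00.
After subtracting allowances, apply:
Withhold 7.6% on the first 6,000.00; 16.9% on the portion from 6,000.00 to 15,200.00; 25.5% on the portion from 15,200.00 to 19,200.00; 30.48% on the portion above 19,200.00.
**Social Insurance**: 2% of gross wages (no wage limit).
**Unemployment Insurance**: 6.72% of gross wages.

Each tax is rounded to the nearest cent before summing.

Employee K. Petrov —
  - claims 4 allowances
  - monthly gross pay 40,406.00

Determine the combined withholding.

12,530.11

Canton Income Tax: taxable = 40,406.00 − 4×400.00 = 38,806.00
  3,030.80 + 30.48% × (38,806.00 − 19,200.00) = 3,030.80 + 30.48% × 19,606.00 = 9,006.71
Social Insurance: 2% × 40,406.00 = 808.12
Unemployment Insurance: 6.72% × 40,406.00 = 2,715.28
Total: 9,006.71 + 808.12 + 2,715.28 = 12,530.11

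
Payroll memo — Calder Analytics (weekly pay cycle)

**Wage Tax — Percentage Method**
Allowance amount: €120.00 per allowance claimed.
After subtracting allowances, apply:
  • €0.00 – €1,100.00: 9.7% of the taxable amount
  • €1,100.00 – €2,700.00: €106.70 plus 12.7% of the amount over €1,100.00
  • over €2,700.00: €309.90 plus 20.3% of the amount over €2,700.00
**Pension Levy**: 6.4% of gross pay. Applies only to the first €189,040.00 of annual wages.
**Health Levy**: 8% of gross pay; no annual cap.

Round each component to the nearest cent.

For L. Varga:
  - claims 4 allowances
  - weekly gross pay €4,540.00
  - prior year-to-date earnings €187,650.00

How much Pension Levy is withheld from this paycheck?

€88.96

Pension Levy: cap €189,040.00 − YTD €187,650.00 = €1,390.00 subject; 6.4% × €1,390.00 = €88.96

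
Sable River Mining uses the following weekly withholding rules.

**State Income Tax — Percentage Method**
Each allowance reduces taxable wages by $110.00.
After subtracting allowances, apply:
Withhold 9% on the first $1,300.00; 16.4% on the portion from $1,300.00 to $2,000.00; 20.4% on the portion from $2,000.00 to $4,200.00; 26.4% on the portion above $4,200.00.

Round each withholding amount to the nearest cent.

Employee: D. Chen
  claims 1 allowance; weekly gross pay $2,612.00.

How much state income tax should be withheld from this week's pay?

State Income Tax: taxable = $2,612.00 − 1×$110.00 = $2,502.00
  $231.80 + 20.4% × ($2,502.00 − $2,000.00) = $231.80 + 20.4% × $502.00 = $334.21

$334.21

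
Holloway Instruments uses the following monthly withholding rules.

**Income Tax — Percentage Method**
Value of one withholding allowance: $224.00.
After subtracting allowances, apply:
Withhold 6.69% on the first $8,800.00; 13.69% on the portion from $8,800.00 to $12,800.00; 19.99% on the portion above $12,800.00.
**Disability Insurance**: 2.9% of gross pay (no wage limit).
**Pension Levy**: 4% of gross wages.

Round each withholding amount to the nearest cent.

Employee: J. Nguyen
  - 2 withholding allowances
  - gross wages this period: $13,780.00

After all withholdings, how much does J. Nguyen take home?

Income Tax: taxable = $13,780.00 − 2×$224.00 = $13,332.00
  $1,136.32 + 19.99% × ($13,332.00 − $12,800.00) = $1,136.32 + 19.99% × $532.00 = $1,242.67
Disability Insurance: 2.9% × $13,780.00 = $399.62
Pension Levy: 4% × $13,780.00 = $551.20
Total withheld: $1,242.67 + $399.62 + $551.20 = $2,193.49
Net pay: $13,780.00 − $2,193.49 = $11,586.51

$11,586.51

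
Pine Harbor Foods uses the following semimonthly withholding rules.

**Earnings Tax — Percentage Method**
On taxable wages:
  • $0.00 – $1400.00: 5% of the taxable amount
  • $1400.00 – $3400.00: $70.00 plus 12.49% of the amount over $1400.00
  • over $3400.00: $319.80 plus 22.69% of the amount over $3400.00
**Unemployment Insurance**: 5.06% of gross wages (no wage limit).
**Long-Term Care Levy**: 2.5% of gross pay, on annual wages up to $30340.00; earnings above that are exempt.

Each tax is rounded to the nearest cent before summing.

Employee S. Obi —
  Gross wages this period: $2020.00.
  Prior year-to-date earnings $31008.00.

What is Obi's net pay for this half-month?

$1770.35

Earnings Tax: taxable = $2020.00
  $70.00 + 12.49% × ($2020.00 − $1400.00) = $70.00 + 12.49% × $620.00 = $147.44
Unemployment Insurance: 5.06% × $2020.00 = $102.21
Long-Term Care Levy: YTD $31008.00 ≥ cap $30340.00 → $0.00
Total withheld: $147.44 + $102.21 + $0.00 = $249.65
Net pay: $2020.00 − $249.65 = $1770.35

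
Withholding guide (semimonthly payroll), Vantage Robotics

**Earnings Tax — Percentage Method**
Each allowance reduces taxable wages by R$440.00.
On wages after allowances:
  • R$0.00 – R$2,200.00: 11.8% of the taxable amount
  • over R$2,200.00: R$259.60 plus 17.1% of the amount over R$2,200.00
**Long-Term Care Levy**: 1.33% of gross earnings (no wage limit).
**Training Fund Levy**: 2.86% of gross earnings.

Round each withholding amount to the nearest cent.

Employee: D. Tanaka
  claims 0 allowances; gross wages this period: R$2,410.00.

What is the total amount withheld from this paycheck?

R$396.49

Earnings Tax: taxable = R$2,410.00
  R$259.60 + 17.1% × (R$2,410.00 − R$2,200.00) = R$259.60 + 17.1% × R$210.00 = R$295.51
Long-Term Care Levy: 1.33% × R$2,410.00 = R$32.05
Training Fund Levy: 2.86% × R$2,410.00 = R$68.93
Total: R$295.51 + R$32.05 + R$68.93 = R$396.49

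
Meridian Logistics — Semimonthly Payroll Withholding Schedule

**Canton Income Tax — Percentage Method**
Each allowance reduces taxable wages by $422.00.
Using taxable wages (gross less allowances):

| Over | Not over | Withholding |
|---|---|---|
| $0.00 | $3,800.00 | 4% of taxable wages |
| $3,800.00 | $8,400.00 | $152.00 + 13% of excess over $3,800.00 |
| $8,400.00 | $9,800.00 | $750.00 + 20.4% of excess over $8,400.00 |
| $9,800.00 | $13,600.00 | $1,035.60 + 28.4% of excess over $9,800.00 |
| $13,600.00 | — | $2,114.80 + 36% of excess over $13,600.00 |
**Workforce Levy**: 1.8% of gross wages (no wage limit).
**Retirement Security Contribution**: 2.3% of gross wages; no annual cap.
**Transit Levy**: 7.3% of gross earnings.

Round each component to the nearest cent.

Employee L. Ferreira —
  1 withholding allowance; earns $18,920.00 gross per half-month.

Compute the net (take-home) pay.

Canton Income Tax: taxable = $18,920.00 − 1×$422.00 = $18,498.00
  $2,114.80 + 36% × ($18,498.00 − $13,600.00) = $2,114.80 + 36% × $4,898.00 = $3,878.08
Workforce Levy: 1.8% × $18,920.00 = $340.56
Retirement Security Contribution: 2.3% × $18,920.00 = $435.16
Transit Levy: 7.3% × $18,920.00 = $1,381.16
Total withheld: $3,878.08 + $340.56 + $435.16 + $1,381.16 = $6,034.96
Net pay: $18,920.00 − $6,034.96 = $12,885.04

$12,885.04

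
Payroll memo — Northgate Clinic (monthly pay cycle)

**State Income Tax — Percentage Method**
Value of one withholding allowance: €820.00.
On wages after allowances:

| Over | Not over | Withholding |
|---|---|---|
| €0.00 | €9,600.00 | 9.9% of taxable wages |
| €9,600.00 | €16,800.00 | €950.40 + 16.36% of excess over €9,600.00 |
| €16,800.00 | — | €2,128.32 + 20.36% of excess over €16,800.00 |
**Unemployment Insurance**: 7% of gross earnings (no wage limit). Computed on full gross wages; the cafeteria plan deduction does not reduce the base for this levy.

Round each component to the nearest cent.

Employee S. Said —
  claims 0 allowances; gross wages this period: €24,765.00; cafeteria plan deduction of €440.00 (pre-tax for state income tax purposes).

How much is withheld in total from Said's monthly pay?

€5,393.96

State Income Tax: taxable = €24,765.00 − €440.00 = €24,325.00
  €2,128.32 + 20.36% × (€24,325.00 − €16,800.00) = €2,128.32 + 20.36% × €7,525.00 = €3,660.41
Unemployment Insurance: 7% × €24,765.00 = €1,733.55
Total: €3,660.41 + €1,733.55 = €5,393.96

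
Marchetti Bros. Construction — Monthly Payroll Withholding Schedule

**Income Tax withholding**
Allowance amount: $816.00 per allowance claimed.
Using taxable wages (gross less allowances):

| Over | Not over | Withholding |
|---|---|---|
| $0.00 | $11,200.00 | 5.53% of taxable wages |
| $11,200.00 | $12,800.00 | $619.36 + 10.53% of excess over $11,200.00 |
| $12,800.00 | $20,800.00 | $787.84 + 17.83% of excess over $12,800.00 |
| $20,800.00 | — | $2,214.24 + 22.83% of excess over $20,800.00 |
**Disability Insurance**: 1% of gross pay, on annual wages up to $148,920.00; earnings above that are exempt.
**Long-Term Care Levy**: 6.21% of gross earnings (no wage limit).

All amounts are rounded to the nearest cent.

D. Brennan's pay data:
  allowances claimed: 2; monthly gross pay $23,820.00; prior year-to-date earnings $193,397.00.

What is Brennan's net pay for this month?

Income Tax: taxable = $23,820.00 − 2×$816.00 = $22,188.00
  $2,214.24 + 22.83% × ($22,188.00 − $20,800.00) = $2,214.24 + 22.83% × $1,388.00 = $2,531.12
Disability Insurance: YTD $193,397.00 ≥ cap $148,920.00 → $0.00
Long-Term Care Levy: 6.21% × $23,820.00 = $1,479.22
Total withheld: $2,531.12 + $0.00 + $1,479.22 = $4,010.34
Net pay: $23,820.00 − $4,010.34 = $19,809.66

$19,809.66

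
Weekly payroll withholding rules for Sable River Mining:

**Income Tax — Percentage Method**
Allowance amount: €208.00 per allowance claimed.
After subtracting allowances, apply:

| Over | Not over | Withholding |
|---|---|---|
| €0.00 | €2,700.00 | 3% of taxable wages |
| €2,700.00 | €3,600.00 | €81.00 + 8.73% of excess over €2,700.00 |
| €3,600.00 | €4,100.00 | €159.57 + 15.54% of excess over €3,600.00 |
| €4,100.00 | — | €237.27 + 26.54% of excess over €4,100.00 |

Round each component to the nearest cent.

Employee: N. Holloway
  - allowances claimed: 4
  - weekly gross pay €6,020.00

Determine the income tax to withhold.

Income Tax: taxable = €6,020.00 − 4×€208.00 = €5,188.00
  €237.27 + 26.54% × (€5,188.00 − €4,100.00) = €237.27 + 26.54% × €1,088.00 = €526.03

€526.03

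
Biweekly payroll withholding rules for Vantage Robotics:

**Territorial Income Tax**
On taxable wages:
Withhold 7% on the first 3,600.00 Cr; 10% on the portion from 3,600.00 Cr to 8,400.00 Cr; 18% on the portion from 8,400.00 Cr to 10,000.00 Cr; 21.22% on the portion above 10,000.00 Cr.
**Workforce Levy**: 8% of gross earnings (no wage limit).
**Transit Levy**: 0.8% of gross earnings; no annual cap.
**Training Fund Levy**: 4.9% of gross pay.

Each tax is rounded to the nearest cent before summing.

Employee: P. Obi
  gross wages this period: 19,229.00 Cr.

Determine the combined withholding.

5,612.76 Cr

Territorial Income Tax: taxable = 19,229.00 Cr
  1,020.00 Cr + 21.22% × (19,229.00 Cr − 10,000.00 Cr) = 1,020.00 Cr + 21.22% × 9,229.00 Cr = 2,978.39 Cr
Workforce Levy: 8% × 19,229.00 Cr = 1,538.32 Cr
Transit Levy: 0.8% × 19,229.00 Cr = 153.83 Cr
Training Fund Levy: 4.9% × 19,229.00 Cr = 942.22 Cr
Total: 2,978.39 Cr + 1,538.32 Cr + 153.83 Cr + 942.22 Cr = 5,612.76 Cr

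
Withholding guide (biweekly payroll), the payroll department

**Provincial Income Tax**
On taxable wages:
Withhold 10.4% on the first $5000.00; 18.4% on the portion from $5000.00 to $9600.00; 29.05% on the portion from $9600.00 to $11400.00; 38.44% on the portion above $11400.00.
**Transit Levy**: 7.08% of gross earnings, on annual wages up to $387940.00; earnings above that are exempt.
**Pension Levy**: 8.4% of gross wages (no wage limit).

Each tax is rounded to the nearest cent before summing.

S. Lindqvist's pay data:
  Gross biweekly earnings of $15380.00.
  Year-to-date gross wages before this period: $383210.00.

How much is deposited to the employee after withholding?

Provincial Income Tax: taxable = $15380.00
  $1889.30 + 38.44% × ($15380.00 − $11400.00) = $1889.30 + 38.44% × $3980.00 = $3419.21
Transit Levy: cap $387940.00 − YTD $383210.00 = $4730.00 subject; 7.08% × $4730.00 = $334.88
Pension Levy: 8.4% × $15380.00 = $1291.92
Total withheld: $3419.21 + $334.88 + $1291.92 = $5046.01
Net pay: $15380.00 − $5046.01 = $10333.99

$10333.99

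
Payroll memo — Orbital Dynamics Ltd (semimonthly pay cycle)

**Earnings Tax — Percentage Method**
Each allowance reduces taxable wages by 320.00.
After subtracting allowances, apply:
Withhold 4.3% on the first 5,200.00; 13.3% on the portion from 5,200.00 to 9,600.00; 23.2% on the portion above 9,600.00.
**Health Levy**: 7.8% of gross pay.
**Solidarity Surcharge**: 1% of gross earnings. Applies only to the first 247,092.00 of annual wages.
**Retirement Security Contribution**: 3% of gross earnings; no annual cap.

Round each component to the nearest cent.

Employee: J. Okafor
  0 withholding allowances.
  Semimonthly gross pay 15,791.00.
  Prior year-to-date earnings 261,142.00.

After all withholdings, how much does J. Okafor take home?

Earnings Tax: taxable = 15,791.00
  808.80 + 23.2% × (15,791.00 − 9,600.00) = 808.80 + 23.2% × 6,191.00 = 2,245.11
Health Levy: 7.8% × 15,791.00 = 1,231.70
Solidarity Surcharge: YTD 261,142.00 ≥ cap 247,092.00 → 0.00
Retirement Security Contribution: 3% × 15,791.00 = 473.73
Total withheld: 2,245.11 + 1,231.70 + 0.00 + 473.73 = 3,950.54
Net pay: 15,791.00 − 3,950.54 = 11,840.46

11,840.46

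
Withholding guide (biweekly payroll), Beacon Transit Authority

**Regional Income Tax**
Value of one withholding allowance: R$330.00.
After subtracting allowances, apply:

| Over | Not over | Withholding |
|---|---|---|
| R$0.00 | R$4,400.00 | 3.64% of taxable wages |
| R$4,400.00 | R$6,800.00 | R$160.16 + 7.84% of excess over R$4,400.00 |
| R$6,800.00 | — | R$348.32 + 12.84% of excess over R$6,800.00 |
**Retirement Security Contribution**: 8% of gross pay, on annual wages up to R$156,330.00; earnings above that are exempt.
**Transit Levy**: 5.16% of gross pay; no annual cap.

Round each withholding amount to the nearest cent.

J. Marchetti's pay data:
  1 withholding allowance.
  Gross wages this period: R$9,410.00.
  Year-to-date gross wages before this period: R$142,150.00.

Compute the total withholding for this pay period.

Regional Income Tax: taxable = R$9,410.00 − 1×R$330.00 = R$9,080.00
  R$348.32 + 12.84% × (R$9,080.00 − R$6,800.00) = R$348.32 + 12.84% × R$2,280.00 = R$641.07
Retirement Security Contribution: 8% × R$9,410.00 = R$752.80
Transit Levy: 5.16% × R$9,410.00 = R$485.56
Total: R$641.07 + R$752.80 + R$485.56 = R$1,879.43

R$1,879.43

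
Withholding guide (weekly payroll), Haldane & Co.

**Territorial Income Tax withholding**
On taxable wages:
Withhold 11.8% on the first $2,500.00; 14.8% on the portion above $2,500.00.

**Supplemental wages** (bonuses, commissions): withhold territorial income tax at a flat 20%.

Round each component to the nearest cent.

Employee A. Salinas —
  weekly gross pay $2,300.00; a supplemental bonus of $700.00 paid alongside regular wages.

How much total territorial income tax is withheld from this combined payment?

$411.40

Territorial Income Tax: taxable = $2,300.00
  11.8% × $2,300.00 = $271.40
Supplemental (20% flat on bonus): 20% × $700.00 = $140.00
Total territorial income tax: $271.40 + $140.00 = $411.40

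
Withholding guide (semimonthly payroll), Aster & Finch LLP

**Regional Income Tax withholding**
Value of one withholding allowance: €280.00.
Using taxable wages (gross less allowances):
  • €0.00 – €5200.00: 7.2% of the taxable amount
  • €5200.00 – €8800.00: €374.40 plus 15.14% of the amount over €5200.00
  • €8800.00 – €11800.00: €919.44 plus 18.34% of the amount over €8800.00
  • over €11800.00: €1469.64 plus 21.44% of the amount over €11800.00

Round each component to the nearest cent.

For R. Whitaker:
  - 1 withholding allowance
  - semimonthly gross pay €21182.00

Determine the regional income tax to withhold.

Regional Income Tax: taxable = €21182.00 − 1×€280.00 = €20902.00
  €1469.64 + 21.44% × (€20902.00 − €11800.00) = €1469.64 + 21.44% × €9102.00 = €3421.11

€3421.11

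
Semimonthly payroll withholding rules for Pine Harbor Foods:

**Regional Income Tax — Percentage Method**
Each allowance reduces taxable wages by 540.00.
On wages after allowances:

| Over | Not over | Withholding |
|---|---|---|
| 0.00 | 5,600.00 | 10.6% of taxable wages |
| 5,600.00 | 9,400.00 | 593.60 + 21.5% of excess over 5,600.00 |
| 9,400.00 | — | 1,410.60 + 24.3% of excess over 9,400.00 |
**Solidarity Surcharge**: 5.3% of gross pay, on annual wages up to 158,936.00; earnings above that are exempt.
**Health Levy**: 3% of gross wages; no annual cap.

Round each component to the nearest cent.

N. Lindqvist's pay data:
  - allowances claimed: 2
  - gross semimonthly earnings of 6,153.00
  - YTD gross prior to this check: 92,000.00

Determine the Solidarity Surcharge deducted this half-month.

326.11

Solidarity Surcharge: 5.3% × 6,153.00 = 326.11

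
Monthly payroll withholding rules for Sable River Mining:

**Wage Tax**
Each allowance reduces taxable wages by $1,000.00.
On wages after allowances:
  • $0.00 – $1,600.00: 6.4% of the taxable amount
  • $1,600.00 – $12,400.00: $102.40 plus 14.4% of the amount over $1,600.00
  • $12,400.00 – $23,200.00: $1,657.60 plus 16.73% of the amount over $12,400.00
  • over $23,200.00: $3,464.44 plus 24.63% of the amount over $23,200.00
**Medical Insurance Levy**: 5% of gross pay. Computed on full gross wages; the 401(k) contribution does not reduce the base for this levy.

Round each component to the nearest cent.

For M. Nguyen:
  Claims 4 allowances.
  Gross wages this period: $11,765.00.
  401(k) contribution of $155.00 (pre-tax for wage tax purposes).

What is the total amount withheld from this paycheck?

$1,556.09

Wage Tax: taxable = $11,765.00 − $155.00 − 4×$1,000.00 = $7,610.00
  $102.40 + 14.4% × ($7,610.00 − $1,600.00) = $102.40 + 14.4% × $6,010.00 = $967.84
Medical Insurance Levy: 5% × $11,765.00 = $588.25
Total: $967.84 + $588.25 = $1,556.09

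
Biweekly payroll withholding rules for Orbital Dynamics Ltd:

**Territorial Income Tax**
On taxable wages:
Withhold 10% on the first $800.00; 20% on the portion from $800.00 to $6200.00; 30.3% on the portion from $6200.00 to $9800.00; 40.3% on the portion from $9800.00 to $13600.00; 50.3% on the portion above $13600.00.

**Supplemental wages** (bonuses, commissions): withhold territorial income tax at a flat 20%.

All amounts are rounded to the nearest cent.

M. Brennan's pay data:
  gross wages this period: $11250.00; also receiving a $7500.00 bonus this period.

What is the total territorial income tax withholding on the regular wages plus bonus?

Territorial Income Tax: taxable = $11250.00
  $2250.80 + 40.3% × ($11250.00 − $9800.00) = $2250.80 + 40.3% × $1450.00 = $2835.15
Supplemental (20% flat on bonus): 20% × $7500.00 = $1500.00
Total territorial income tax: $2835.15 + $1500.00 = $4335.15

$4335.15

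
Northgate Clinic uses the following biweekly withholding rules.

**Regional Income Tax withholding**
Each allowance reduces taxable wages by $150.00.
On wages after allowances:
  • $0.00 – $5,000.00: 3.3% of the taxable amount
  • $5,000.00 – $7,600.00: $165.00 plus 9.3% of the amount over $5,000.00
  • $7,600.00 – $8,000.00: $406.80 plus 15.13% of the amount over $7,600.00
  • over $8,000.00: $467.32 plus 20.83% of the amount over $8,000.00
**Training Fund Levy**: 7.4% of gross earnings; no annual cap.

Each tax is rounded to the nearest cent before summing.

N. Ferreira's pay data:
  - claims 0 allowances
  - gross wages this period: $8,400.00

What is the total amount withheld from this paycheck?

$1,172.24

Regional Income Tax: taxable = $8,400.00
  $467.32 + 20.83% × ($8,400.00 − $8,000.00) = $467.32 + 20.83% × $400.00 = $550.64
Training Fund Levy: 7.4% × $8,400.00 = $621.60
Total: $550.64 + $621.60 = $1,172.24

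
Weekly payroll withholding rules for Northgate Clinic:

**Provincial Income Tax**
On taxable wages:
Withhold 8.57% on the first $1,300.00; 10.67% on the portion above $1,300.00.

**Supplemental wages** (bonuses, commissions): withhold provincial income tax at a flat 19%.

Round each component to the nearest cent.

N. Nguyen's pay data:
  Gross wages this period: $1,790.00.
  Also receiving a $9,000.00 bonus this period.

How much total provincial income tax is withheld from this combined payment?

$1,873.69

Provincial Income Tax: taxable = $1,790.00
  $111.41 + 10.67% × ($1,790.00 − $1,300.00) = $111.41 + 10.67% × $490.00 = $163.69
Supplemental (19% flat on bonus): 19% × $9,000.00 = $1,710.00
Total provincial income tax: $163.69 + $1,710.00 = $1,873.69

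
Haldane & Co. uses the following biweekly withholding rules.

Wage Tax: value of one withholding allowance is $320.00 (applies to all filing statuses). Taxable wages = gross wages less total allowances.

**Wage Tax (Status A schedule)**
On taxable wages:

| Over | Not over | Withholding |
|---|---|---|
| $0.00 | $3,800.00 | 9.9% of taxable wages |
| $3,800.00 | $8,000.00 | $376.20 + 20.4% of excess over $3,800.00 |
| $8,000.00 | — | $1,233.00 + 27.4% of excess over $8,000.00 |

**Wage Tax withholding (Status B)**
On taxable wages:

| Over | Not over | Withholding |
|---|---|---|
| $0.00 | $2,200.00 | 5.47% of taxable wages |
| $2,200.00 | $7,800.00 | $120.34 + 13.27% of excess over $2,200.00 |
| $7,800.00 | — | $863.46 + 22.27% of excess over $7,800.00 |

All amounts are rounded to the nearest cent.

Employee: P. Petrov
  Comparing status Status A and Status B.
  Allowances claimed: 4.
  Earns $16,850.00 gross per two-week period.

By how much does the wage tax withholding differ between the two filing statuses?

Wage Tax (Status A): taxable = $16,850.00 − 4×$320.00 = $15,570.00
  $1,233.00 + 27.4% × ($15,570.00 − $8,000.00) = $1,233.00 + 27.4% × $7,570.00 = $3,307.18
Wage Tax (Status B): taxable = $16,850.00 − 4×$320.00 = $15,570.00
  $863.46 + 22.27% × ($15,570.00 − $7,800.00) = $863.46 + 22.27% × $7,770.00 = $2,593.84
Difference: |$3,307.18 − $2,593.84| = $713.34 (higher under Status A)

$713.34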